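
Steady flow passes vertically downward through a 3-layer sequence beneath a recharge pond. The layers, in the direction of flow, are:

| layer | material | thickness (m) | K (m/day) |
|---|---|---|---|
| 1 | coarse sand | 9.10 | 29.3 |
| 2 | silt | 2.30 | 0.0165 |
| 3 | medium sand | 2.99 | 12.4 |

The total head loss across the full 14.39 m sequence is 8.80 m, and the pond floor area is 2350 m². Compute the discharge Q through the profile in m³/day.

148

Flow is perpendicular to layering, so the layers act in series and the equivalent K is the thickness-weighted harmonic mean.
Total thickness L = 9.10 + 2.30 + 2.99 = 14.39 m.
Σ(b_i/K_i) = 9.10/29.3 + 2.30/0.0165 + 2.99/12.4 = 139.9 d.
K_eq = L / Σ(b_i/K_i) = 14.39 / 139.9 = 0.1028 m/day.
Q = K_eq · A · (Δh/L) = 0.1028 × 2350 × (8.80/14.39) = 147.8 m³/day.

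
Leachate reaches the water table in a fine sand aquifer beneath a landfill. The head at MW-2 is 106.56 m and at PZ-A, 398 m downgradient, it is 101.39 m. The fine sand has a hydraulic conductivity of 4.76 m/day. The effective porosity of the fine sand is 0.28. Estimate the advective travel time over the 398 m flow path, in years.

Hydraulic gradient i = (106.56 − 101.39) / 398 = 5.17 / 398 = 0.01299.
Darcy flux q = K · i = 4.760 × 0.01299 = 0.06183 m/day.
Seepage velocity v = q / n_e = 0.06183 / 0.28 = 0.2208 m/day.
Travel time t = L / v = 398 / 0.2208 = 1802 days = 4.934 years.

4.93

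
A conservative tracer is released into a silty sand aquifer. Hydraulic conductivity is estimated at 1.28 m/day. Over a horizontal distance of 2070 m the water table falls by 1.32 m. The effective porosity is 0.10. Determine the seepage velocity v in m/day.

0.00816

Hydraulic gradient i = Δh / L = 1.32 / 2070 = 0.0006377.
Darcy flux q = K · i = 1.280 × 0.0006377 = 0.0008162 m/day.
Seepage velocity v = q / n_e = 0.0008162 / 0.10 = 0.008162 m/day.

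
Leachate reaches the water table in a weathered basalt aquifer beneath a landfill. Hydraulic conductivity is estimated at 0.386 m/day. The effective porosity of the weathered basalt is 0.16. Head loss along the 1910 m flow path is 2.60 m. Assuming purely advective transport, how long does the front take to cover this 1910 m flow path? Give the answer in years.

Hydraulic gradient i = Δh / L = 2.60 / 1910 = 0.001361.
Darcy flux q = K · i = 0.3860 × 0.001361 = 0.0005254 m/day.
Seepage velocity v = q / n_e = 0.0005254 / 0.16 = 0.003284 m/day.
Travel time t = L / v = 1910 / 0.003284 = 5.816e+05 days = 1592 years.

1590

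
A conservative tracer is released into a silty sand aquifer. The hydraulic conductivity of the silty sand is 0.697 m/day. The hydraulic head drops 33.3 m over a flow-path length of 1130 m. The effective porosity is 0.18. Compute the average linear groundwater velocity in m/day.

Hydraulic gradient i = Δh / L = 33.3 / 1130 = 0.02947.
Darcy flux q = K · i = 0.6970 × 0.02947 = 0.02054 m/day.
Seepage velocity v = q / n_e = 0.02054 / 0.18 = 0.1141 m/day.

0.114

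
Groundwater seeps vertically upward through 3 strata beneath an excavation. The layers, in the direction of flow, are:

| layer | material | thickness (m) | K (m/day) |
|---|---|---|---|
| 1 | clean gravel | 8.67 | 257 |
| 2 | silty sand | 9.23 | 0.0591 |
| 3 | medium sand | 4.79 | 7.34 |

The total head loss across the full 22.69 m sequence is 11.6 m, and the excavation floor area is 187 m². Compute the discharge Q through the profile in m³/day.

Flow is perpendicular to layering, so the layers act in series and the equivalent K is the thickness-weighted harmonic mean.
Total thickness L = 8.67 + 9.23 + 4.79 = 22.69 m.
Σ(b_i/K_i) = 8.67/257 + 9.23/0.0591 + 4.79/7.34 = 156.9 d.
K_eq = L / Σ(b_i/K_i) = 22.69 / 156.9 = 0.1446 m/day.
Q = K_eq · A · (Δh/L) = 0.1446 × 187 × (11.6/22.69) = 13.83 m³/day.

13.8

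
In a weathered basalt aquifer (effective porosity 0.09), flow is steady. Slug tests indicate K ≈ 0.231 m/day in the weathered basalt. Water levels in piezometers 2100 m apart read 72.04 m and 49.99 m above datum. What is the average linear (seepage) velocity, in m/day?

0.0270

Hydraulic gradient i = (72.04 − 49.99) / 2100 = 22.05 / 2100 = 0.01050.
Darcy flux q = K · i = 0.2310 × 0.01050 = 0.002426 m/day.
Seepage velocity v = q / n_e = 0.002426 / 0.09 = 0.02695 m/day.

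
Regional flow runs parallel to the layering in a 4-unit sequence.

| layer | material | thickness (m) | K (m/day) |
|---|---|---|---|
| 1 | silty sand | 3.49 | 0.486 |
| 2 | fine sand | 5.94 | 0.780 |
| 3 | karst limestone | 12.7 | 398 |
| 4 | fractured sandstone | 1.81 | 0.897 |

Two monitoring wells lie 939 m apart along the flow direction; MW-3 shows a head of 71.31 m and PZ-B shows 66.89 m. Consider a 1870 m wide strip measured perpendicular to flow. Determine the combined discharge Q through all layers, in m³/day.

44600

Flow is parallel to layering, so each bed carries its own Darcy discharge and the transmissivities add.
Σ(K_i·b_i) = 0.486×3.49 + 0.780×5.94 + 398×12.7 + 0.897×1.81 = 5063 m²/day.
Hydraulic gradient i = (71.31 − 66.89) / 939 = 4.42 / 939 = 0.004707.
Q = Σ(K_i·b_i) · W · i = 5063 × 1870 × 0.004707 = 44562 m³/day.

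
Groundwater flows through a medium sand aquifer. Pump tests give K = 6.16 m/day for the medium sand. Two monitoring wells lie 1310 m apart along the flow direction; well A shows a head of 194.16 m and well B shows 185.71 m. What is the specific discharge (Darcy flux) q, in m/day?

0.0397

Hydraulic gradient i = (194.16 − 185.71) / 1310 = 8.45 / 1310 = 0.006450.
Specific discharge q = K · i = 6.160 × 0.006450 = 0.03973 m/day.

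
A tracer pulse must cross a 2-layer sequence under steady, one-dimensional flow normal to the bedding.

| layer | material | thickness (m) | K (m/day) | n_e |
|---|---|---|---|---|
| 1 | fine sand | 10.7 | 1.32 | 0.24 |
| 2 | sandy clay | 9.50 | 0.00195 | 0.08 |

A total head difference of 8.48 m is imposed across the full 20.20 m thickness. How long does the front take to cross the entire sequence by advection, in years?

5.24

With flow normal to the layers, continuity requires the same specific discharge q through every layer.
Σ(b_i/K_i) = 10.7/1.32 + 9.50/0.00195 = 4880 d.
q = Δh / Σ(b_i/K_i) = 8.48 / 4880 = 0.001738 m/day.
In each layer the seepage velocity is v_i = q/n_i, so the layer transit time is t_i = b_i·n_i / q:
  layer 1 (fine sand): t_1 = 10.7 × 0.24 / 0.001738 = 1478 d
  layer 2 (sandy clay): t_2 = 9.50 × 0.08 / 0.001738 = 437.3 d
Total t = Σ t_i = 1915 days = 5.243 years.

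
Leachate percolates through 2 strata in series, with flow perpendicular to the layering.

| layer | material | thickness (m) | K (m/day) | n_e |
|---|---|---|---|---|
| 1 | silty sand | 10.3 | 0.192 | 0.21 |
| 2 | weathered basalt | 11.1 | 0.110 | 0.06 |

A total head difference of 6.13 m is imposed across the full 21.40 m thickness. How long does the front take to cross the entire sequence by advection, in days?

71.3

With flow normal to the layers, continuity requires the same specific discharge q through every layer.
Σ(b_i/K_i) = 10.3/0.192 + 11.1/0.110 = 154.6 d.
q = Δh / Σ(b_i/K_i) = 6.13 / 154.6 = 0.03966 m/day.
In each layer the seepage velocity is v_i = q/n_i, so the layer transit time is t_i = b_i·n_i / q:
  layer 1 (silty sand): t_1 = 10.3 × 0.21 / 0.03966 = 54.54 d
  layer 2 (weathered basalt): t_2 = 11.1 × 0.06 / 0.03966 = 16.79 d
Total t = Σ t_i = 71.33 days.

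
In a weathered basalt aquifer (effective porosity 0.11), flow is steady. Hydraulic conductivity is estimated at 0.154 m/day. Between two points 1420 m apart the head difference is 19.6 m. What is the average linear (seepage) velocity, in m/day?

Hydraulic gradient i = Δh / L = 19.6 / 1420 = 0.01380.
Darcy flux q = K · i = 0.1540 × 0.01380 = 0.002126 m/day.
Seepage velocity v = q / n_e = 0.002126 / 0.11 = 0.01932 m/day.

0.0193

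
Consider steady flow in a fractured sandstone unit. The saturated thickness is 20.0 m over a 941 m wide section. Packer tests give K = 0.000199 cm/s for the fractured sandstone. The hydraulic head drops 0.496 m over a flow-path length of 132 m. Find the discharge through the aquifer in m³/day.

12.2

Convert K: 0.000199 cm/s × 864 = 0.1719 m/day.
Cross-sectional area A = 941 × 20.0 = 18820 m².
Hydraulic gradient i = Δh / L = 0.496 / 132 = 0.003758.
Darcy's law: Q = K · A · i = 0.1719 × 18820 × 0.003758 = 12.16 m³/day.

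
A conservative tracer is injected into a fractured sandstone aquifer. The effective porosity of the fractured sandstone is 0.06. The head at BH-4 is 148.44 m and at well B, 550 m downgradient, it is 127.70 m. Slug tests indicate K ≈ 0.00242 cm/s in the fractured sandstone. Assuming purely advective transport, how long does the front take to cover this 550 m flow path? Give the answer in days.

Convert K: 0.00242 cm/s × 864 = 2.091 m/day.
Hydraulic gradient i = (148.44 − 127.70) / 550 = 20.74 / 550 = 0.03771.
Darcy flux q = K · i = 2.091 × 0.03771 = 0.07885 m/day.
Seepage velocity v = q / n_e = 0.07885 / 0.06 = 1.314 m/day.
Travel time t = L / v = 550 / 1.314 = 418.5 days.

419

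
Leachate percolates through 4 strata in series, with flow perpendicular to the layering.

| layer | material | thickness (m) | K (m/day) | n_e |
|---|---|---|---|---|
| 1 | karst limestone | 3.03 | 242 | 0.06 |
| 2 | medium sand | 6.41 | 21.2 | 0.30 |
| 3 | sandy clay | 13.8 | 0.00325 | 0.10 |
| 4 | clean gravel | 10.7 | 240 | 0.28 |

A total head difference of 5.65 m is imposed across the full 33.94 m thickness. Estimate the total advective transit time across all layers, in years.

13.3

With flow normal to the layers, continuity requires the same specific discharge q through every layer.
Σ(b_i/K_i) = 3.03/242 + 6.41/21.2 + 13.8/0.00325 + 10.7/240 = 4247 d.
q = Δh / Σ(b_i/K_i) = 5.65 / 4247 = 0.001331 m/day.
In each layer the seepage velocity is v_i = q/n_i, so the layer transit time is t_i = b_i·n_i / q:
  layer 1 (karst limestone): t_1 = 3.03 × 0.06 / 0.001331 = 136.6 d
  layer 2 (medium sand): t_2 = 6.41 × 0.30 / 0.001331 = 1445 d
  layer 3 (sandy clay): t_3 = 13.8 × 0.10 / 0.001331 = 1037 d
  layer 4 (clean gravel): t_4 = 10.7 × 0.28 / 0.001331 = 2252 d
Total t = Σ t_i = 4871 days = 13.34 years.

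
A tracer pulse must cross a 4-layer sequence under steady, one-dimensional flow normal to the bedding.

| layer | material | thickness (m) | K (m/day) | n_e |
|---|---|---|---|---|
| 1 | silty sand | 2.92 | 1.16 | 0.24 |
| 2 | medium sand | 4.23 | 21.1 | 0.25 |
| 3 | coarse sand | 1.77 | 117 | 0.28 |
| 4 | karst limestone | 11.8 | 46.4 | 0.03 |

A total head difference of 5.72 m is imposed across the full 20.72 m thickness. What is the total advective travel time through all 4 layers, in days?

With flow normal to the layers, continuity requires the same specific discharge q through every layer.
Σ(b_i/K_i) = 2.92/1.16 + 4.23/21.1 + 1.77/117 + 11.8/46.4 = 2.987 d.
q = Δh / Σ(b_i/K_i) = 5.72 / 2.987 = 1.915 m/day.
In each layer the seepage velocity is v_i = q/n_i, so the layer transit time is t_i = b_i·n_i / q:
  layer 1 (silty sand): t_1 = 2.92 × 0.24 / 1.915 = 0.3660 d
  layer 2 (medium sand): t_2 = 4.23 × 0.25 / 1.915 = 0.5523 d
  layer 3 (coarse sand): t_3 = 1.77 × 0.28 / 1.915 = 0.2588 d
  layer 4 (karst limestone): t_4 = 11.8 × 0.03 / 1.915 = 0.1849 d
Total t = Σ t_i = 1.362 days.

1.36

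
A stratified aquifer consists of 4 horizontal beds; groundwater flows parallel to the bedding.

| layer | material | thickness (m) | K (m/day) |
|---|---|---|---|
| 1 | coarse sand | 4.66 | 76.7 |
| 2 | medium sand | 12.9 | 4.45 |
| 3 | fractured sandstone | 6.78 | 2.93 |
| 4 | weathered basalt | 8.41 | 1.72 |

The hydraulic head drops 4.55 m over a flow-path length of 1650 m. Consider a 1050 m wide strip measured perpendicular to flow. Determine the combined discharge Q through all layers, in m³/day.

Flow is parallel to layering, so each bed carries its own Darcy discharge and the transmissivities add.
Σ(K_i·b_i) = 76.7×4.66 + 4.45×12.9 + 2.93×6.78 + 1.72×8.41 = 449.2 m²/day.
Hydraulic gradient i = Δh / L = 4.55 / 1650 = 0.002758.
Q = Σ(K_i·b_i) · W · i = 449.2 × 1050 × 0.002758 = 1301 m³/day.

1300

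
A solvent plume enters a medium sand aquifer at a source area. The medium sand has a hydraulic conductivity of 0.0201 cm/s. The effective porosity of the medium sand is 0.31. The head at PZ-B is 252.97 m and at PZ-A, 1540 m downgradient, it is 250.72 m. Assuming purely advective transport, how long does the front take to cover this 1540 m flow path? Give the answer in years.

51.5

Convert K: 0.0201 cm/s × 864 = 17.37 m/day.
Hydraulic gradient i = (252.97 − 250.72) / 1540 = 2.25 / 1540 = 0.001461.
Darcy flux q = K · i = 17.37 × 0.001461 = 0.02537 m/day.
Seepage velocity v = q / n_e = 0.02537 / 0.31 = 0.08185 m/day.
Travel time t = L / v = 1540 / 0.08185 = 18815 days = 51.51 years.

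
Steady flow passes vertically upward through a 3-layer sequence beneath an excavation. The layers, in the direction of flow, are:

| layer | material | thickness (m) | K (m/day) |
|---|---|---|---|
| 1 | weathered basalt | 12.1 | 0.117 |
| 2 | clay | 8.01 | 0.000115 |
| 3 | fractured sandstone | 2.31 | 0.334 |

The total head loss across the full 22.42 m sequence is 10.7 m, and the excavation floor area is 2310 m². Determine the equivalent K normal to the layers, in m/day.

0.000321

Flow is perpendicular to layering, so the layers act in series and the equivalent K is the thickness-weighted harmonic mean.
Total thickness L = 12.1 + 8.01 + 2.31 = 22.42 m.
Σ(b_i/K_i) = 12.1/0.117 + 8.01/0.000115 + 2.31/0.334 = 69763 d.
K_eq = L / Σ(b_i/K_i) = 22.42 / 69763 = 0.0003214 m/day.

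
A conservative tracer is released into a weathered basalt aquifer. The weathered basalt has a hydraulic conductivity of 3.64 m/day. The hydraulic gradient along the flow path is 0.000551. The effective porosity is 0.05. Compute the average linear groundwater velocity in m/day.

Hydraulic gradient i = 0.000551.
Darcy flux q = K · i = 3.640 × 0.0005510 = 0.002006 m/day.
Seepage velocity v = q / n_e = 0.002006 / 0.05 = 0.04011 m/day.

0.0401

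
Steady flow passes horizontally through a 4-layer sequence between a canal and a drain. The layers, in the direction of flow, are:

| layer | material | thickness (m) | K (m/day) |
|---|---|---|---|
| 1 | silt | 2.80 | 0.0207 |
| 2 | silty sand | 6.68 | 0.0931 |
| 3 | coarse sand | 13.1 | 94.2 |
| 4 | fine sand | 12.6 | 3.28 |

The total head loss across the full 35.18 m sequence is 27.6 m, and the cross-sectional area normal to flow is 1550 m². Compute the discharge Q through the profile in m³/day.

Flow is perpendicular to layering, so the layers act in series and the equivalent K is the thickness-weighted harmonic mean.
Total thickness L = 2.80 + 6.68 + 13.1 + 12.6 = 35.18 m.
Σ(b_i/K_i) = 2.80/0.0207 + 6.68/0.0931 + 13.1/94.2 + 12.6/3.28 = 211.0 d.
K_eq = L / Σ(b_i/K_i) = 35.18 / 211.0 = 0.1667 m/day.
Q = K_eq · A · (Δh/L) = 0.1667 × 1550 × (27.6/35.18) = 202.8 m³/day.

203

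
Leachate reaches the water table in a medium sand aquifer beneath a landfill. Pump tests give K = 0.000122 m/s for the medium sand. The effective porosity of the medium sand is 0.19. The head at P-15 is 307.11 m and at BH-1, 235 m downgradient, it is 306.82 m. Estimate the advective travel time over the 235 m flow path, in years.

Convert K: 0.000122 m/s × 86400 = 10.54 m/day.
Hydraulic gradient i = (307.11 − 306.82) / 235 = 0.29 / 235 = 0.001234.
Darcy flux q = K · i = 10.54 × 0.001234 = 0.01301 m/day.
Seepage velocity v = q / n_e = 0.01301 / 0.19 = 0.06846 m/day.
Travel time t = L / v = 235 / 0.06846 = 3433 days = 9.398 years.

9.40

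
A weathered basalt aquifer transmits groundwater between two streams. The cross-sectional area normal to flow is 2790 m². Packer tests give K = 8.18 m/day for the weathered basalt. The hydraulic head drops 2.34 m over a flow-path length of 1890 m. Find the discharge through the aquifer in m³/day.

28.3

Hydraulic gradient i = Δh / L = 2.34 / 1890 = 0.001238.
Darcy's law: Q = K · A · i = 8.180 × 2790 × 0.001238 = 28.26 m³/day.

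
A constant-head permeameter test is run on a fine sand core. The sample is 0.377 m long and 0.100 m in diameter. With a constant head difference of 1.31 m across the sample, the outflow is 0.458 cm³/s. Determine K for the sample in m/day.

Cross-sectional area A = π·(d/2)² = π × (0.100/2)² = 0.007854 m².
Convert discharge: 0.458 cm³/s = 4.580e-07 m³/s.
Darcy's law rearranged: K = Q·L / (A·Δh) = 4.580e-07 × 0.377 / (0.007854 × 1.31) = 1.678e-05 m/s = 1.450 m/day.

1.45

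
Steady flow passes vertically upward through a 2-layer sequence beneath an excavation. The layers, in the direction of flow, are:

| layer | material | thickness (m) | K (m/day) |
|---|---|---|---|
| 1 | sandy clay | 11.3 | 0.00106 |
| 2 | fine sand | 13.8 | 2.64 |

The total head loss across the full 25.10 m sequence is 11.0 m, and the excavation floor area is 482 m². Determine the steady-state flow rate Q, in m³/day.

Flow is perpendicular to layering, so the layers act in series and the equivalent K is the thickness-weighted harmonic mean.
Total thickness L = 11.3 + 13.8 = 25.10 m.
Σ(b_i/K_i) = 11.3/0.00106 + 13.8/2.64 = 10666 d.
K_eq = L / Σ(b_i/K_i) = 25.10 / 10666 = 0.002353 m/day.
Q = K_eq · A · (Δh/L) = 0.002353 × 482 × (11.0/25.10) = 0.4971 m³/day.

0.497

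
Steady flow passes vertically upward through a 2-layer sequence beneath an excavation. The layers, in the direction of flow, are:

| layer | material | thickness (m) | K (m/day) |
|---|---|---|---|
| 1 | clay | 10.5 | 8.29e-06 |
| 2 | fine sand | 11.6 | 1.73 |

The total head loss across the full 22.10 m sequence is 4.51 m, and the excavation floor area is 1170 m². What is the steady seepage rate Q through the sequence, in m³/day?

Flow is perpendicular to layering, so the layers act in series and the equivalent K is the thickness-weighted harmonic mean.
Total thickness L = 10.5 + 11.6 = 22.10 m.
Σ(b_i/K_i) = 10.5/8.29e-06 + 11.6/1.73 = 1.267e+06 d.
K_eq = L / Σ(b_i/K_i) = 22.10 / 1.267e+06 = 1.745e-05 m/day.
Q = K_eq · A · (Δh/L) = 1.745e-05 × 1170 × (4.51/22.10) = 0.004166 m³/day.

0.00417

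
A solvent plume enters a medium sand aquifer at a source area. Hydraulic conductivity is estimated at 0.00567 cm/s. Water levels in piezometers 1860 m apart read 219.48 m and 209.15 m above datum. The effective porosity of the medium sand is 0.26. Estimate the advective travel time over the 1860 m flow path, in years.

Convert K: 0.00567 cm/s × 864 = 4.899 m/day.
Hydraulic gradient i = (219.48 − 209.15) / 1860 = 10.33 / 1860 = 0.005554.
Darcy flux q = K · i = 4.899 × 0.005554 = 0.02721 m/day.
Seepage velocity v = q / n_e = 0.02721 / 0.26 = 0.1046 m/day.
Travel time t = L / v = 1860 / 0.1046 = 17775 days = 48.66 years.

48.7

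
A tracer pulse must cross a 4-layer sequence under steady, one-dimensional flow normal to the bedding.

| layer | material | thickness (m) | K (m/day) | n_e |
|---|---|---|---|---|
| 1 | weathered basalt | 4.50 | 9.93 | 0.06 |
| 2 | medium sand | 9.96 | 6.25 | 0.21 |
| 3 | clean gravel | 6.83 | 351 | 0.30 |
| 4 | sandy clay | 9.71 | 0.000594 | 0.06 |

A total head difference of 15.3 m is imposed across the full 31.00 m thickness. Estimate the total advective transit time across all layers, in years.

With flow normal to the layers, continuity requires the same specific discharge q through every layer.
Σ(b_i/K_i) = 4.50/9.93 + 9.96/6.25 + 6.83/351 + 9.71/0.000594 = 16349 d.
q = Δh / Σ(b_i/K_i) = 15.3 / 16349 = 0.0009358 m/day.
In each layer the seepage velocity is v_i = q/n_i, so the layer transit time is t_i = b_i·n_i / q:
  layer 1 (weathered basalt): t_1 = 4.50 × 0.06 / 0.0009358 = 288.5 d
  layer 2 (medium sand): t_2 = 9.96 × 0.21 / 0.0009358 = 2235 d
  layer 3 (clean gravel): t_3 = 6.83 × 0.30 / 0.0009358 = 2189 d
  layer 4 (sandy clay): t_4 = 9.71 × 0.06 / 0.0009358 = 622.5 d
Total t = Σ t_i = 5336 days = 14.61 years.

14.6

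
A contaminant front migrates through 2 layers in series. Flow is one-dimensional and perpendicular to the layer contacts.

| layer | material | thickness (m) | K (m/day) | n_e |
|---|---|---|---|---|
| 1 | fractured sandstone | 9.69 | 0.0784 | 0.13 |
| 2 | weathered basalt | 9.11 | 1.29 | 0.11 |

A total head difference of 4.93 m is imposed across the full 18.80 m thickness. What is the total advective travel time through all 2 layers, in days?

59.9

With flow normal to the layers, continuity requires the same specific discharge q through every layer.
Σ(b_i/K_i) = 9.69/0.0784 + 9.11/1.29 = 130.7 d.
q = Δh / Σ(b_i/K_i) = 4.93 / 130.7 = 0.03773 m/day.
In each layer the seepage velocity is v_i = q/n_i, so the layer transit time is t_i = b_i·n_i / q:
  layer 1 (fractured sandstone): t_1 = 9.69 × 0.13 / 0.03773 = 33.39 d
  layer 2 (weathered basalt): t_2 = 9.11 × 0.11 / 0.03773 = 26.56 d
Total t = Σ t_i = 59.94 days.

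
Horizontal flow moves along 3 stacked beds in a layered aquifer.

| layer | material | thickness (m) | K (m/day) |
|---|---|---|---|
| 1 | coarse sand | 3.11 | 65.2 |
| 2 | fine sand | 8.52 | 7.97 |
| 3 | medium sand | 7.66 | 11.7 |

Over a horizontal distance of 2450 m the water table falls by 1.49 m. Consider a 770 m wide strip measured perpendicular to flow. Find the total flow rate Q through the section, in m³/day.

169

Flow is parallel to layering, so each bed carries its own Darcy discharge and the transmissivities add.
Σ(K_i·b_i) = 65.2×3.11 + 7.97×8.52 + 11.7×7.66 = 360.3 m²/day.
Hydraulic gradient i = Δh / L = 1.49 / 2450 = 0.0006082.
Q = Σ(K_i·b_i) · W · i = 360.3 × 770 × 0.0006082 = 168.7 m³/day.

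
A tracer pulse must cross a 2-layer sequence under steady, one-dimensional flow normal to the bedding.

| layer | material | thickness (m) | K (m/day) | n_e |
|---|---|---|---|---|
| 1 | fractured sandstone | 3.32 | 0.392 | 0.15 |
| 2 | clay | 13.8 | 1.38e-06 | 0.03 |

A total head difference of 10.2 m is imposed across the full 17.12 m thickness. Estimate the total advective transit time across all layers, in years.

With flow normal to the layers, continuity requires the same specific discharge q through every layer.
Σ(b_i/K_i) = 3.32/0.392 + 13.8/1.38e-06 = 1.000e+07 d.
q = Δh / Σ(b_i/K_i) = 10.2 / 1.000e+07 = 1.020e-06 m/day.
In each layer the seepage velocity is v_i = q/n_i, so the layer transit time is t_i = b_i·n_i / q:
  layer 1 (fractured sandstone): t_1 = 3.32 × 0.15 / 1.020e-06 = 4.882e+05 d
  layer 2 (clay): t_2 = 13.8 × 0.03 / 1.020e-06 = 4.059e+05 d
Total t = Σ t_i = 8.941e+05 days = 2448 years.

2450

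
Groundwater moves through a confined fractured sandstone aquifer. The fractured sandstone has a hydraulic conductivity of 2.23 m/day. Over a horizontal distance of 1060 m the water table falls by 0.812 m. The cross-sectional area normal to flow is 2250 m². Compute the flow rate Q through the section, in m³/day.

3.84

Hydraulic gradient i = Δh / L = 0.812 / 1060 = 0.0007660.
Darcy's law: Q = K · A · i = 2.230 × 2250 × 0.0007660 = 3.844 m³/day.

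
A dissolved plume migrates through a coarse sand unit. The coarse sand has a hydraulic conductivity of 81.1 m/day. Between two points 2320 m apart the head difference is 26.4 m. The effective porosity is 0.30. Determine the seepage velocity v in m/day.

3.08

Hydraulic gradient i = Δh / L = 26.4 / 2320 = 0.01138.
Darcy flux q = K · i = 81.10 × 0.01138 = 0.9229 m/day.
Seepage velocity v = q / n_e = 0.9229 / 0.30 = 3.076 m/day.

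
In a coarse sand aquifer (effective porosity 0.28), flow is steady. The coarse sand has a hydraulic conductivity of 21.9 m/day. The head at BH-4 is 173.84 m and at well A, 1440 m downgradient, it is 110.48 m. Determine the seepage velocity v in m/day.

Hydraulic gradient i = (173.84 − 110.48) / 1440 = 63.36 / 1440 = 0.04400.
Darcy flux q = K · i = 21.90 × 0.04400 = 0.9636 m/day.
Seepage velocity v = q / n_e = 0.9636 / 0.28 = 3.441 m/day.

3.44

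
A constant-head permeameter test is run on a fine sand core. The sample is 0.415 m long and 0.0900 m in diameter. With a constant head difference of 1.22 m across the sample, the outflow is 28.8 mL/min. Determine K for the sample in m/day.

2.22

Cross-sectional area A = π·(d/2)² = π × (0.0900/2)² = 0.006362 m².
Convert discharge: 28.8 mL/min = 4.800e-07 m³/s.
Darcy's law rearranged: K = Q·L / (A·Δh) = 4.800e-07 × 0.415 / (0.006362 × 1.22) = 2.567e-05 m/s = 2.218 m/day.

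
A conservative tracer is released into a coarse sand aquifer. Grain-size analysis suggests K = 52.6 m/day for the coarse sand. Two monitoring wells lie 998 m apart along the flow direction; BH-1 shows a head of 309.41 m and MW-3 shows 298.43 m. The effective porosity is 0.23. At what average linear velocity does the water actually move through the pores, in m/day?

Hydraulic gradient i = (309.41 − 298.43) / 998 = 10.98 / 998 = 0.01100.
Darcy flux q = K · i = 52.60 × 0.01100 = 0.5787 m/day.
Seepage velocity v = q / n_e = 0.5787 / 0.23 = 2.516 m/day.

2.52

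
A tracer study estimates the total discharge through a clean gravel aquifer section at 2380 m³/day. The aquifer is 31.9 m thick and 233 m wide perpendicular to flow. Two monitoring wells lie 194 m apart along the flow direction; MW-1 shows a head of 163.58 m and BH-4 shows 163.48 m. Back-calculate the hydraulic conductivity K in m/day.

621

Cross-sectional area A = 233 × 31.9 = 7433 m².
Hydraulic gradient i = (163.58 − 163.48) / 194 = 0.1 / 194 = 0.0005155.
From Q = K·A·i, K = Q / (A·i) = 2380 / (7433 × 0.0005155) = 621.2 m/day.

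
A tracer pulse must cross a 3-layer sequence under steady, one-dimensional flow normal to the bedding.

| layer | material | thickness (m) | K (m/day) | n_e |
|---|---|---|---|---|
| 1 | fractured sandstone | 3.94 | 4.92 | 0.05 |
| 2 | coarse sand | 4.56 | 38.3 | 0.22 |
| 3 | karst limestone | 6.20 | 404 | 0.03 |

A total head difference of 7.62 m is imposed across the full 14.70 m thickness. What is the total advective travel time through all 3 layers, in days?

With flow normal to the layers, continuity requires the same specific discharge q through every layer.
Σ(b_i/K_i) = 3.94/4.92 + 4.56/38.3 + 6.20/404 = 0.9352 d.
q = Δh / Σ(b_i/K_i) = 7.62 / 0.9352 = 8.148 m/day.
In each layer the seepage velocity is v_i = q/n_i, so the layer transit time is t_i = b_i·n_i / q:
  layer 1 (fractured sandstone): t_1 = 3.94 × 0.05 / 8.148 = 0.02418 d
  layer 2 (coarse sand): t_2 = 4.56 × 0.22 / 8.148 = 0.1231 d
  layer 3 (karst limestone): t_3 = 6.20 × 0.03 / 8.148 = 0.02283 d
Total t = Σ t_i = 0.1701 days.

0.170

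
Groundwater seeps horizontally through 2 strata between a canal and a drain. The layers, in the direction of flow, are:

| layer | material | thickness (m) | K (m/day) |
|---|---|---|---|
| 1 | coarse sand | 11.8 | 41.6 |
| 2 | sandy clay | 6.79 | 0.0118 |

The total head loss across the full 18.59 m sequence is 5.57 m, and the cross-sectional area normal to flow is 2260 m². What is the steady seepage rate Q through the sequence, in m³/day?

Flow is perpendicular to layering, so the layers act in series and the equivalent K is the thickness-weighted harmonic mean.
Total thickness L = 11.8 + 6.79 = 18.59 m.
Σ(b_i/K_i) = 11.8/41.6 + 6.79/0.0118 = 575.7 d.
K_eq = L / Σ(b_i/K_i) = 18.59 / 575.7 = 0.03229 m/day.
Q = K_eq · A · (Δh/L) = 0.03229 × 2260 × (5.57/18.59) = 21.87 m³/day.

21.9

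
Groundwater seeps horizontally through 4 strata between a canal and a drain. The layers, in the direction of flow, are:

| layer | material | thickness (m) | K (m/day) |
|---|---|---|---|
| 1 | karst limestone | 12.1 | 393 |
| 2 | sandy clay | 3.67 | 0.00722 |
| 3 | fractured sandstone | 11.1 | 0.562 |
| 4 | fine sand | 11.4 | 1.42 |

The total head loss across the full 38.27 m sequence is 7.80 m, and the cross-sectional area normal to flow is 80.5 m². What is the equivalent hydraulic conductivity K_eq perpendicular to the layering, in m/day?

Flow is perpendicular to layering, so the layers act in series and the equivalent K is the thickness-weighted harmonic mean.
Total thickness L = 12.1 + 3.67 + 11.1 + 11.4 = 38.27 m.
Σ(b_i/K_i) = 12.1/393 + 3.67/0.00722 + 11.1/0.562 + 11.4/1.42 = 536.1 d.
K_eq = L / Σ(b_i/K_i) = 38.27 / 536.1 = 0.07138 m/day.

0.0714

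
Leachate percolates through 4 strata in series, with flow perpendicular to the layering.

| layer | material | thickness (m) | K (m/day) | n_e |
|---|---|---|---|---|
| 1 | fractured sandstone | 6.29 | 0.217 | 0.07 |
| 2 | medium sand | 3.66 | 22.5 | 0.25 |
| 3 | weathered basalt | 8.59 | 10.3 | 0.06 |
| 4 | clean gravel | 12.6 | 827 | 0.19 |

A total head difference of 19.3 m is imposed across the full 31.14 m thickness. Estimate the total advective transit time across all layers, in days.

With flow normal to the layers, continuity requires the same specific discharge q through every layer.
Σ(b_i/K_i) = 6.29/0.217 + 3.66/22.5 + 8.59/10.3 + 12.6/827 = 30.00 d.
q = Δh / Σ(b_i/K_i) = 19.3 / 30.00 = 0.6434 m/day.
In each layer the seepage velocity is v_i = q/n_i, so the layer transit time is t_i = b_i·n_i / q:
  layer 1 (fractured sandstone): t_1 = 6.29 × 0.07 / 0.6434 = 0.6844 d
  layer 2 (medium sand): t_2 = 3.66 × 0.25 / 0.6434 = 1.422 d
  layer 3 (weathered basalt): t_3 = 8.59 × 0.06 / 0.6434 = 0.8011 d
  layer 4 (clean gravel): t_4 = 12.6 × 0.19 / 0.6434 = 3.721 d
Total t = Σ t_i = 6.629 days.

6.63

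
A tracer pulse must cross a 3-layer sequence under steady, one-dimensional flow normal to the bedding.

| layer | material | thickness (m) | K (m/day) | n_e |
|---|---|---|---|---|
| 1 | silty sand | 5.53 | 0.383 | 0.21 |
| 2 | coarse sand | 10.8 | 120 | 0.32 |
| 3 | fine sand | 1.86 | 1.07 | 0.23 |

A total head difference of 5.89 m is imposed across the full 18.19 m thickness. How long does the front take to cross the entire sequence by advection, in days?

13.9

With flow normal to the layers, continuity requires the same specific discharge q through every layer.
Σ(b_i/K_i) = 5.53/0.383 + 10.8/120 + 1.86/1.07 = 16.27 d.
q = Δh / Σ(b_i/K_i) = 5.89 / 16.27 = 0.3621 m/day.
In each layer the seepage velocity is v_i = q/n_i, so the layer transit time is t_i = b_i·n_i / q:
  layer 1 (silty sand): t_1 = 5.53 × 0.21 / 0.3621 = 3.207 d
  layer 2 (coarse sand): t_2 = 10.8 × 0.32 / 0.3621 = 9.545 d
  layer 3 (fine sand): t_3 = 1.86 × 0.23 / 0.3621 = 1.181 d
Total t = Σ t_i = 13.93 days.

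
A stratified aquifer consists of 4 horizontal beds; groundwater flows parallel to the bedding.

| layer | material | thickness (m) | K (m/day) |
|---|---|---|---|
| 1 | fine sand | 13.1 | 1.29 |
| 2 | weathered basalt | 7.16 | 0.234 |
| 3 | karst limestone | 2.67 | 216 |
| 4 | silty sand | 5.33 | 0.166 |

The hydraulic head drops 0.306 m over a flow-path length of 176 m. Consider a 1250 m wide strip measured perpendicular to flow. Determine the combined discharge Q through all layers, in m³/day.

Flow is parallel to layering, so each bed carries its own Darcy discharge and the transmissivities add.
Σ(K_i·b_i) = 1.29×13.1 + 0.234×7.16 + 216×2.67 + 0.166×5.33 = 596.2 m²/day.
Hydraulic gradient i = Δh / L = 0.306 / 176 = 0.001739.
Q = Σ(K_i·b_i) · W · i = 596.2 × 1250 × 0.001739 = 1296 m³/day.

1300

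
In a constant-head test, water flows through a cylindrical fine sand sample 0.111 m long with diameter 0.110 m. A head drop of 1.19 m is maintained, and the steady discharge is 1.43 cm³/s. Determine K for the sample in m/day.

1.21

Cross-sectional area A = π·(d/2)² = π × (0.110/2)² = 0.009503 m².
Convert discharge: 1.43 cm³/s = 1.430e-06 m³/s.
Darcy's law rearranged: K = Q·L / (A·Δh) = 1.430e-06 × 0.111 / (0.009503 × 1.19) = 1.404e-05 m/s = 1.213 m/day.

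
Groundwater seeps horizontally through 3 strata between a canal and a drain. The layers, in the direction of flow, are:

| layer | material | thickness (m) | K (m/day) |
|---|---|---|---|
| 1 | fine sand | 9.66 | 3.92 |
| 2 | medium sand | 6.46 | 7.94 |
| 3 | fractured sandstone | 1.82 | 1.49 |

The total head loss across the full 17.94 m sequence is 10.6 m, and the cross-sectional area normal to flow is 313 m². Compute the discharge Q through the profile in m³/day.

737

Flow is perpendicular to layering, so the layers act in series and the equivalent K is the thickness-weighted harmonic mean.
Total thickness L = 9.66 + 6.46 + 1.82 = 17.94 m.
Σ(b_i/K_i) = 9.66/3.92 + 6.46/7.94 + 1.82/1.49 = 4.499 d.
K_eq = L / Σ(b_i/K_i) = 17.94 / 4.499 = 3.987 m/day.
Q = K_eq · A · (Δh/L) = 3.987 × 313 × (10.6/17.94) = 737.4 m³/day.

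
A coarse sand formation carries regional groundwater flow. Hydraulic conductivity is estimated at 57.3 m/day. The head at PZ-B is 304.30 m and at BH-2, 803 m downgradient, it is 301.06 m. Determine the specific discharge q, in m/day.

Hydraulic gradient i = (304.30 − 301.06) / 803 = 3.24 / 803 = 0.004035.
Specific discharge q = K · i = 57.30 × 0.004035 = 0.2312 m/day.

0.231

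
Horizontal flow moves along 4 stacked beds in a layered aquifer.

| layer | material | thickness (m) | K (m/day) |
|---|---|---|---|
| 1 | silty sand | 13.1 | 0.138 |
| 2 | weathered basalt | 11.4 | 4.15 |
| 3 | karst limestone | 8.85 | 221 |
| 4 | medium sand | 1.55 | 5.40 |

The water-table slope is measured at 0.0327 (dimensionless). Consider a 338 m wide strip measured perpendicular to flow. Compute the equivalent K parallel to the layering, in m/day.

57.7

Flow is parallel to layering, so each bed carries its own Darcy discharge and the transmissivities add.
Σ(K_i·b_i) = 0.138×13.1 + 4.15×11.4 + 221×8.85 + 5.40×1.55 = 2013 m²/day.
Total thickness b = 34.90 m, so K_eq = Σ(K_i·b_i)/b = 57.69 m/day.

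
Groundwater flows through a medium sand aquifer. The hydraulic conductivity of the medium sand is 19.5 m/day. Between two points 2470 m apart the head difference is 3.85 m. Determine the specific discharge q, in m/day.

0.0304

Hydraulic gradient i = Δh / L = 3.85 / 2470 = 0.001559.
Specific discharge q = K · i = 19.50 × 0.001559 = 0.03039 m/day.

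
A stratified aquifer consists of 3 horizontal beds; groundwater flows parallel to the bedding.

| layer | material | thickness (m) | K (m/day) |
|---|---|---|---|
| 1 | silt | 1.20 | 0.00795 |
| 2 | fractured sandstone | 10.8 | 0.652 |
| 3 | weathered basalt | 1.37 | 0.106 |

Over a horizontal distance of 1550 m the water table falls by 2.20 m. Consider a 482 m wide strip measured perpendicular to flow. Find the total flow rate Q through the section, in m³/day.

Flow is parallel to layering, so each bed carries its own Darcy discharge and the transmissivities add.
Σ(K_i·b_i) = 0.00795×1.20 + 0.652×10.8 + 0.106×1.37 = 7.196 m²/day.
Hydraulic gradient i = Δh / L = 2.20 / 1550 = 0.001419.
Q = Σ(K_i·b_i) · W · i = 7.196 × 482 × 0.001419 = 4.923 m³/day.

4.92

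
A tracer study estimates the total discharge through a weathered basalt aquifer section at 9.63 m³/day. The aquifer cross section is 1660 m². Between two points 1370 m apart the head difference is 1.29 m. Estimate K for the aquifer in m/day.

Hydraulic gradient i = Δh / L = 1.29 / 1370 = 0.0009416.
From Q = K·A·i, K = Q / (A·i) = 9.63 / (1660 × 0.0009416) = 6.161 m/day.

6.16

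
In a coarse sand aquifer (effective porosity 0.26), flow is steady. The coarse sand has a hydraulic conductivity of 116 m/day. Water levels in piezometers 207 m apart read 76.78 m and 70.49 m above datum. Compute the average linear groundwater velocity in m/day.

13.6

Hydraulic gradient i = (76.78 − 70.49) / 207 = 6.29 / 207 = 0.03039.
Darcy flux q = K · i = 116.0 × 0.03039 = 3.525 m/day.
Seepage velocity v = q / n_e = 3.525 / 0.26 = 13.56 m/day.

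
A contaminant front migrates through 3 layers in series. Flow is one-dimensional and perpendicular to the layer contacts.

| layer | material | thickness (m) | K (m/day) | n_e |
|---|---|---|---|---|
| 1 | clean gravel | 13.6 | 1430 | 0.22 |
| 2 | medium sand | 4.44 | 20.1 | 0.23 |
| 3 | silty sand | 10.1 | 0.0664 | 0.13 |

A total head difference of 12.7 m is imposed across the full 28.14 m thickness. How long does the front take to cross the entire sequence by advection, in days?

With flow normal to the layers, continuity requires the same specific discharge q through every layer.
Σ(b_i/K_i) = 13.6/1430 + 4.44/20.1 + 10.1/0.0664 = 152.3 d.
q = Δh / Σ(b_i/K_i) = 12.7 / 152.3 = 0.08337 m/day.
In each layer the seepage velocity is v_i = q/n_i, so the layer transit time is t_i = b_i·n_i / q:
  layer 1 (clean gravel): t_1 = 13.6 × 0.22 / 0.08337 = 35.89 d
  layer 2 (medium sand): t_2 = 4.44 × 0.23 / 0.08337 = 12.25 d
  layer 3 (silty sand): t_3 = 10.1 × 0.13 / 0.08337 = 15.75 d
Total t = Σ t_i = 63.89 days.

63.9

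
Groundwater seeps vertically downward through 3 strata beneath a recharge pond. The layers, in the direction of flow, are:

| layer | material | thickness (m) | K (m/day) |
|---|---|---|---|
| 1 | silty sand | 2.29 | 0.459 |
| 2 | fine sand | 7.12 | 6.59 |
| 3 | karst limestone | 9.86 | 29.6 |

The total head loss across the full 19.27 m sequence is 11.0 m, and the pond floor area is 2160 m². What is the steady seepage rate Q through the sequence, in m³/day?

3710

Flow is perpendicular to layering, so the layers act in series and the equivalent K is the thickness-weighted harmonic mean.
Total thickness L = 2.29 + 7.12 + 9.86 = 19.27 m.
Σ(b_i/K_i) = 2.29/0.459 + 7.12/6.59 + 9.86/29.6 = 6.403 d.
K_eq = L / Σ(b_i/K_i) = 19.27 / 6.403 = 3.010 m/day.
Q = K_eq · A · (Δh/L) = 3.010 × 2160 × (11.0/19.27) = 3711 m³/day.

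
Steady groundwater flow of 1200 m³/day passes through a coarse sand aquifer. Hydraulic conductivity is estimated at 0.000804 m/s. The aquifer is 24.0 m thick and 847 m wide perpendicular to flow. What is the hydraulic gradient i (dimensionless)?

Convert K: 0.000804 m/s × 86400 = 69.47 m/day.
Cross-sectional area A = 847 × 24.0 = 20328 m².
From Q = K·A·i, i = Q / (K·A) = 1200 / (69.47 × 20328) = 0.0008498.

0.000850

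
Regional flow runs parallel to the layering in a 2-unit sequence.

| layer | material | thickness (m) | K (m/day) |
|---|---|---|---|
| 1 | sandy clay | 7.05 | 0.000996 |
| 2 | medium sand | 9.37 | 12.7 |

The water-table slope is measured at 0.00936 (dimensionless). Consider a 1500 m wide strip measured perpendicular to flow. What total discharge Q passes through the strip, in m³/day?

1670

Flow is parallel to layering, so each bed carries its own Darcy discharge and the transmissivities add.
Σ(K_i·b_i) = 0.000996×7.05 + 12.7×9.37 = 119.0 m²/day.
Hydraulic gradient i = 0.00936.
Q = Σ(K_i·b_i) · W · i = 119.0 × 1500 × 0.009360 = 1671 m³/day.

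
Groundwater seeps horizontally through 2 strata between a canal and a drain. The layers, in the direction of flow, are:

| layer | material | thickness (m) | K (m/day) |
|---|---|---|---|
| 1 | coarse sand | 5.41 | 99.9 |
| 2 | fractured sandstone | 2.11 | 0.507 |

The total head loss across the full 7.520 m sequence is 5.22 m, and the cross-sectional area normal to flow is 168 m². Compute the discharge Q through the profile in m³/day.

Flow is perpendicular to layering, so the layers act in series and the equivalent K is the thickness-weighted harmonic mean.
Total thickness L = 5.41 + 2.11 = 7.520 m.
Σ(b_i/K_i) = 5.41/99.9 + 2.11/0.507 = 4.216 d.
K_eq = L / Σ(b_i/K_i) = 7.520 / 4.216 = 1.784 m/day.
Q = K_eq · A · (Δh/L) = 1.784 × 168 × (5.22/7.520) = 208.0 m³/day.

208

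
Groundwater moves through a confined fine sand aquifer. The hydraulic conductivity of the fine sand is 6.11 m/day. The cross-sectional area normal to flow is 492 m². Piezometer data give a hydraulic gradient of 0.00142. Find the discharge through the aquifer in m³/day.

4.27

Hydraulic gradient i = 0.00142.
Darcy's law: Q = K · A · i = 6.110 × 492.0 × 0.001420 = 4.269 m³/day.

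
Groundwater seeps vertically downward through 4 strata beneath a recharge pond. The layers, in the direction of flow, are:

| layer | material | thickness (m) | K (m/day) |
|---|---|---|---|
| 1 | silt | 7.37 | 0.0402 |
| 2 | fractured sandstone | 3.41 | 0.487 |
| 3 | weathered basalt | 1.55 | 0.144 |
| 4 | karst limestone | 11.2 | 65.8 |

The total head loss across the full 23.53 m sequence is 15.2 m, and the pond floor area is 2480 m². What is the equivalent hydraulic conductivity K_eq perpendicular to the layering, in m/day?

0.117

Flow is perpendicular to layering, so the layers act in series and the equivalent K is the thickness-weighted harmonic mean.
Total thickness L = 7.37 + 3.41 + 1.55 + 11.2 = 23.53 m.
Σ(b_i/K_i) = 7.37/0.0402 + 3.41/0.487 + 1.55/0.144 + 11.2/65.8 = 201.3 d.
K_eq = L / Σ(b_i/K_i) = 23.53 / 201.3 = 0.1169 m/day.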